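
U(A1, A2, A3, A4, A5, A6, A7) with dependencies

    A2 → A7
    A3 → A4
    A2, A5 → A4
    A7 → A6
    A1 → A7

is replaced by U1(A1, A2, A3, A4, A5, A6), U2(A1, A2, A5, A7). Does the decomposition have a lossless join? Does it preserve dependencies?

lossless but not dependency-preserving

Lossless test: (A1, A2, A5)⁺ = {A1, A2, A4, A5, A6, A7}, which contains all of one fragment — lossless.
Dependency preservation: the restricted closure of {A7} across the fragments never reaches {A6}, so A7 → A6 cannot be enforced without a join — not preserved.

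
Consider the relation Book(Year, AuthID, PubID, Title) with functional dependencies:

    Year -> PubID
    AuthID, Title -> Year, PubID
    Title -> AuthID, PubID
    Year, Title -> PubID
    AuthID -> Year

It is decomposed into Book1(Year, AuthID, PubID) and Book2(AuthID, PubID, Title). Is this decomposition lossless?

Common attributes: Book1 ∩ Book2 = {AuthID, PubID}.
Closure of {AuthID, PubID}: AuthID → Year applies, adding Year. So (AuthID, PubID)⁺ = {Year, AuthID, PubID}.
This closure contains every attribute of Book1, so Book1 ∩ Book2 → Book1. The join is lossless.

Yes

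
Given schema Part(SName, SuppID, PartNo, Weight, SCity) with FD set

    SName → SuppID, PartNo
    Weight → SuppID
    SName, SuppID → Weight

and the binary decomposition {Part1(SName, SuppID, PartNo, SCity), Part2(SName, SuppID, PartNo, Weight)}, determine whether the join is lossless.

Yes

Common attributes: Part1 ∩ Part2 = {SName, SuppID, PartNo}.
Closure of {SName, SuppID, PartNo}: SName, SuppID → Weight applies, adding Weight. So (SName, SuppID, PartNo)⁺ = {SName, SuppID, PartNo, Weight}.
This closure contains every attribute of Part2, so Part1 ∩ Part2 → Part2. The join is lossless.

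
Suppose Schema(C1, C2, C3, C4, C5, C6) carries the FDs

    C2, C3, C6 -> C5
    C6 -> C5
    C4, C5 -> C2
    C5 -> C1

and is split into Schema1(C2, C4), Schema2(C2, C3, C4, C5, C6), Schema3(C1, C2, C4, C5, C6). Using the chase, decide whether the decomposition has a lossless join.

Chase test. Columns are C1, C2, C3, C4, C5, C6; row i has aⱼ where attribute j ∈ Schemai, else bᵢⱼ.
Initial tableau (one row per fragment):
  row 1: b11 a2 b13 a4 b15 b16
  row 2: b21 a2 a3 a4 a5 a6
  row 3: a1 a2 b33 a4 a5 a6
Rows 2 and 3 agree on C5; apply C5→C1 and equate their C1 entries.
Row 2 is now all distinguished symbols — the join is lossless.

Yes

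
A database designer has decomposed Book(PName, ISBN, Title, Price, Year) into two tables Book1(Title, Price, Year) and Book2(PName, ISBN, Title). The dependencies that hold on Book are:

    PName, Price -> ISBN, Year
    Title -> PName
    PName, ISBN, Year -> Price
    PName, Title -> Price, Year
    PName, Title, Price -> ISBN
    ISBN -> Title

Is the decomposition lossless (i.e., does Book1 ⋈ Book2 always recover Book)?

Yes

Common attributes: Book1 ∩ Book2 = {Title}.
Closure of {Title}: Title → PName applies, adding PName; PName, Title → Price, Year applies, adding Price, Year; PName, Title, Price → ISBN applies, adding ISBN. So (Title)⁺ = {PName, ISBN, Title, Price, Year}.
This closure contains every attribute of Book1, so Book1 ∩ Book2 → Book1. The join is lossless.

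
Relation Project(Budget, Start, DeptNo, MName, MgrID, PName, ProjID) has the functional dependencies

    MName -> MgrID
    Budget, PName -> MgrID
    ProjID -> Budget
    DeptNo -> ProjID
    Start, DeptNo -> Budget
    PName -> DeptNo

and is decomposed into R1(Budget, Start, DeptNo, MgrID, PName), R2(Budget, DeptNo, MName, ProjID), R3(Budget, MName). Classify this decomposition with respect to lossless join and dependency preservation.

lossy and not dependency-preserving

Lossless test (chase): Rows 2 and 3 agree on MName; apply MName→MgrID and equate their MgrID entries. Rows 1 and 2 agree on DeptNo; apply DeptNo→ProjID and equate their ProjID entries. No row becomes fully distinguished — the join is lossy.
Dependency preservation: the restricted closure of {MName} across the fragments never reaches {MgrID}, so MName → MgrID cannot be enforced without a join — not preserved.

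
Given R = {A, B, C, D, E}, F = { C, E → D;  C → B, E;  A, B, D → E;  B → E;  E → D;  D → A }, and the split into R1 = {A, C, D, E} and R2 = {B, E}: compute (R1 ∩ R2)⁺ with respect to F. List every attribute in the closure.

A, D, E

R1 ∩ R2 = {E}.
E → D applies, adding D
D → A applies, adding A
Closure: {A, D, E}.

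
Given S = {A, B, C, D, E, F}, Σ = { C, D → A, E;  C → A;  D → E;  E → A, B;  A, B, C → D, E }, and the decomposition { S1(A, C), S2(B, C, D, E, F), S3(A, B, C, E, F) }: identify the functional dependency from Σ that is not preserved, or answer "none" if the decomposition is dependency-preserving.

none

C, D → A, E: restricted closure across fragments reaches A, E.
C → A lies within S1.
D → E lies within S2.
E → A, B lies within S3.
A, B, C → D, E: restricted closure across fragments reaches D, E.
Every dependency is enforceable on the fragments, so the decomposition is dependency-preserving.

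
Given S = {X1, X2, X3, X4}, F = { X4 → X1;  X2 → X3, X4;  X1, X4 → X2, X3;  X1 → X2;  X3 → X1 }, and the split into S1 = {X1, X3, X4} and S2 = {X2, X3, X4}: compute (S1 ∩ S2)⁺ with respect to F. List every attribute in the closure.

S1 ∩ S2 = {X3, X4}.
X4 → X1 applies, adding X1
X1, X4 → X2, X3 applies, adding X2
Closure: {X1, X2, X3, X4}.

X1, X2, X3, X4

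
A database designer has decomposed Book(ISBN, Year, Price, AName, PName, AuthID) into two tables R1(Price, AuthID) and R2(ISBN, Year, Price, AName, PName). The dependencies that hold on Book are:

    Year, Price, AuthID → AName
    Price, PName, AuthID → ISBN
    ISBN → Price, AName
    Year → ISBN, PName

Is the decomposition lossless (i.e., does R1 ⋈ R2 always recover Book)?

Common attributes: R1 ∩ R2 = {Price}.
No dependency enlarges {Price}, so (Price)⁺ = {Price}.
The closure contains neither all of R1 = {Price, AuthID} nor all of R2 = {ISBN, Year, Price, AName, PName}, so the common attributes are not a superkey of either fragment. The join is lossy.

No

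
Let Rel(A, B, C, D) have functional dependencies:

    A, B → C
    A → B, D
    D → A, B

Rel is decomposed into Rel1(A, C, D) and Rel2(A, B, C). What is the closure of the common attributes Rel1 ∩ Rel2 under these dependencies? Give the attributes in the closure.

A, B, C, D

Rel1 ∩ Rel2 = {A, C}.
A → B, D applies, adding B, D
Closure: {A, B, C, D}.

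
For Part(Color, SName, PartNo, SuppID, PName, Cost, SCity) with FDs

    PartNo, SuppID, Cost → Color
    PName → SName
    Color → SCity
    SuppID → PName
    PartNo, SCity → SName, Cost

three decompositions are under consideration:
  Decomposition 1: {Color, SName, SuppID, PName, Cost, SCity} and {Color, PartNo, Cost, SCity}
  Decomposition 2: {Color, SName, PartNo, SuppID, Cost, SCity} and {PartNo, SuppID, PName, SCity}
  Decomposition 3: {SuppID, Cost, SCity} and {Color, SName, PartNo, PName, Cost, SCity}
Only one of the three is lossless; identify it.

Decomposition 1: common = {Color, Cost, SCity}, closure = {Color, Cost, SCity} → lossy.
Decomposition 2: common = {PartNo, SuppID, SCity}, closure = {Color, SName, PartNo, SuppID, PName, Cost, SCity} → lossless.
Decomposition 3: common = {Cost, SCity}, closure = {Cost, SCity} → lossy.

Decomposition 2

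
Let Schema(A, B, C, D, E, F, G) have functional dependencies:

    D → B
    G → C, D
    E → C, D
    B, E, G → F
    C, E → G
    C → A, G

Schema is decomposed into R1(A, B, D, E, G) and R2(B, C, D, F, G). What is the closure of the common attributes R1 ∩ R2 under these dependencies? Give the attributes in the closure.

R1 ∩ R2 = {B, D, G}.
G → C, D applies, adding C
C → A, G applies, adding A
Closure: {A, B, C, D, G}.

A, B, C, D, G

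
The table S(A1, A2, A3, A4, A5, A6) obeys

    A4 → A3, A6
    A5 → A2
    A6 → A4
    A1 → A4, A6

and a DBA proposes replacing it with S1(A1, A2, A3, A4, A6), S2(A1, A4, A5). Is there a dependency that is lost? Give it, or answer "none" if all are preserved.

Check A5 → A2: no single fragment contains all of {A2, A5}, and the restricted closure of {A5} across the fragments never reaches {A2}.
A4 → A3, A6 is preserved.
A6 → A4 is preserved.
A1 → A4, A6 is preserved.

A5 → A2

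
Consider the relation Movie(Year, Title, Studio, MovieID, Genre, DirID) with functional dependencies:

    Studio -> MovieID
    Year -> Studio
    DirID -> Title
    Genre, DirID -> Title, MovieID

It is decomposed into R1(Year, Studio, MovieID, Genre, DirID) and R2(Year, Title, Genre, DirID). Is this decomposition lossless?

Common attributes: R1 ∩ R2 = {Year, Genre, DirID}.
Closure of {Year, Genre, DirID}: Year → Studio applies, adding Studio; DirID → Title applies, adding Title; Genre, DirID → Title, MovieID applies, adding MovieID. So (Year, Genre, DirID)⁺ = {Year, Title, Studio, MovieID, Genre, DirID}.
This closure contains every attribute of R1, so R1 ∩ R2 → R1. The join is lossless.

Yes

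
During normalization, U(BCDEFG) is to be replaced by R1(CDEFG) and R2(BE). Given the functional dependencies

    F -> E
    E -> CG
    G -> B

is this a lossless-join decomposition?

Yes

Common attributes: R1 ∩ R2 = {E}.
Closure of {E}: E → CG applies, adding CG; G → B applies, adding B. So (E)⁺ = {BCEG}.
This closure contains every attribute of R2, so R1 ∩ R2 → R2. The join is lossless.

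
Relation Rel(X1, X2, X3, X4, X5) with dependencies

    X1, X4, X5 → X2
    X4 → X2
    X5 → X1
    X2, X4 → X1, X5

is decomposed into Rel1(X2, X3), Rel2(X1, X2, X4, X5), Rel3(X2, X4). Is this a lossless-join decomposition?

Chase test. Columns are X1, X2, X3, X4, X5; row i has aⱼ where attribute j ∈ Reli, else bᵢⱼ.
Initial tableau (one row per fragment):
  row 1: b11 a2 a3 b14 b15
  row 2: a1 a2 b23 a4 a5
  row 3: b31 a2 b33 a4 b35
Rows 2 and 3 agree on X2, X4; apply X2, X4→X1, X5 and equate their X1, X5 entries.
No row becomes fully distinguished — the join is lossy.

No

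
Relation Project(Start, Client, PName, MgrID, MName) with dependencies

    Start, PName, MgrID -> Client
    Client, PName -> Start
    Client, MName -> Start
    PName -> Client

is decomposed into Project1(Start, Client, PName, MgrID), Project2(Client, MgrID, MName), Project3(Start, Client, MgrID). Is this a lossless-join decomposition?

No

Chase test. Columns are Start, Client, PName, MgrID, MName; row i has aⱼ where attribute j ∈ Projecti, else bᵢⱼ.
Initial tableau (one row per fragment):
  row 1: a1 a2 a3 a4 b15
  row 2: b21 a2 b23 a4 a5
  row 3: a1 a2 b33 a4 b35
No row becomes fully distinguished — the join is lossy.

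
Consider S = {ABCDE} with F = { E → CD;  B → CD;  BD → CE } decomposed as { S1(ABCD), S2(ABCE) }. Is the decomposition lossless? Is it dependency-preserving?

lossless but not dependency-preserving

Lossless test: (ABC)⁺ = {ABCDE}, which contains all of one fragment — lossless.
Dependency preservation: the restricted closure of {E} across the fragments never reaches {CD}, so E → CD cannot be enforced without a join — not preserved.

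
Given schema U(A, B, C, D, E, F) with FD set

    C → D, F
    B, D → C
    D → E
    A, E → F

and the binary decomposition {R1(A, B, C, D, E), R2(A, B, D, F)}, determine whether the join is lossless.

Yes

Common attributes: R1 ∩ R2 = {A, B, D}.
Closure of {A, B, D}: B, D → C applies, adding C; D → E applies, adding E; A, E → F applies, adding F. So (A, B, D)⁺ = {A, B, C, D, E, F}.
This closure contains every attribute of R1, so R1 ∩ R2 → R1. The join is lossless.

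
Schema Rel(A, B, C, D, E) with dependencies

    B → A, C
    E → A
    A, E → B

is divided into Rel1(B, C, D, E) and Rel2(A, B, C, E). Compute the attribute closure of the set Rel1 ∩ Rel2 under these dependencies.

A, B, C, E

Rel1 ∩ Rel2 = {B, C, E}.
B → A, C applies, adding A
Closure: {A, B, C, E}.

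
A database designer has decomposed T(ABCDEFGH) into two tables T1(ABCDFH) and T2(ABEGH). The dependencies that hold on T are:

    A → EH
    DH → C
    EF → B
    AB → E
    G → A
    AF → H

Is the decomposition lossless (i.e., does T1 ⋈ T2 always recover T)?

No

Common attributes: T1 ∩ T2 = {ABH}.
Closure of {ABH}: A → EH applies, adding E. So (ABH)⁺ = {ABEH}.
The closure contains neither all of T1 = {ABCDFH} nor all of T2 = {ABEGH}, so the common attributes are not a superkey of either fragment. The join is lossy.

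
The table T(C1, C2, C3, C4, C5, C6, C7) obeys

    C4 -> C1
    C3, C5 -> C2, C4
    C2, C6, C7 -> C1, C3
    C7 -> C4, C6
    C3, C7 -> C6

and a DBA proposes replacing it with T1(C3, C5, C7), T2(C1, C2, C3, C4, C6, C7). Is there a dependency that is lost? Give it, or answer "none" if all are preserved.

Check C3, C5 → C2, C4: no single fragment contains all of {C2, C3, C4, C5}, and the restricted closure of {C3, C5} across the fragments never reaches {C2, C4}.
C4 → C1 is preserved.
C2, C6, C7 → C1, C3 is preserved.
C7 → C4, C6 is preserved.
C3, C7 → C6 is preserved.

C3, C5 -> C2, C4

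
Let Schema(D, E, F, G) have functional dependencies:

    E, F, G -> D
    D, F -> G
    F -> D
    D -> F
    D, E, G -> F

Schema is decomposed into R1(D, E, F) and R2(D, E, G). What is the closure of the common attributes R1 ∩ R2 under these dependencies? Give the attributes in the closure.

D, E, F, G

R1 ∩ R2 = {D, E}.
D → F applies, adding F
D, F → G applies, adding G
Closure: {D, E, F, G}.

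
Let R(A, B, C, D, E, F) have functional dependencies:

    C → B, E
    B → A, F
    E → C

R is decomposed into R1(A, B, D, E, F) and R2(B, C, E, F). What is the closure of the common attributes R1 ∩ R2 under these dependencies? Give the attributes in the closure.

R1 ∩ R2 = {B, E, F}.
B → A, F applies, adding A
E → C applies, adding C
Closure: {A, B, C, E, F}.

A, B, C, E, F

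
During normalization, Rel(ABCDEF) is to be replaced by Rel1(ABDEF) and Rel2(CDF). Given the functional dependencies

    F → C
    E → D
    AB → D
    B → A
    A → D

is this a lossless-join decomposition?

Common attributes: Rel1 ∩ Rel2 = {DF}.
Closure of {DF}: F → C applies, adding C. So (DF)⁺ = {CDF}.
This closure contains every attribute of Rel2, so Rel1 ∩ Rel2 → Rel2. The join is lossless.

Yes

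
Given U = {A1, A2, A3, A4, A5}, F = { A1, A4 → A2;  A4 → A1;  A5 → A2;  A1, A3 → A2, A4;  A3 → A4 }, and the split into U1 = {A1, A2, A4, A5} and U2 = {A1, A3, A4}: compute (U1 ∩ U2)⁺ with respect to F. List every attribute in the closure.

A1, A2, A4

U1 ∩ U2 = {A1, A4}.
A1, A4 → A2 applies, adding A2
Closure: {A1, A2, A4}.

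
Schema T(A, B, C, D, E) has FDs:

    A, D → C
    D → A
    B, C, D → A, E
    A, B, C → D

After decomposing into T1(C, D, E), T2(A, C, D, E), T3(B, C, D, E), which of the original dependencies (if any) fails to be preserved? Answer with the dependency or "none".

A, B, C → D

Check A, B, C → D: no single fragment contains all of {A, B, C, D}, and the restricted closure of {A, B, C} across the fragments never reaches {D}.
A, D → C is preserved.
D → A is preserved.
B, C, D → A, E is preserved.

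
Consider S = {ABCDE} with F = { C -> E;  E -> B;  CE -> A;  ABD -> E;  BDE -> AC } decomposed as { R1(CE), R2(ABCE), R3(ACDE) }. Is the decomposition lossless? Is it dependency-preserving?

Lossless test (chase): Rows 1 and 2 agree on E; apply E→B and equate their B entries. Rows 1 and 3 agree on E; apply E→B and equate their B entries. Rows 1 and 2 agree on CE; apply CE→A and equate their A entries. Row 3 is now all distinguished symbols — the join is lossless.
Dependency preservation: the restricted closure of {ABD} across the fragments never reaches {E}, so ABD → E cannot be enforced without a join — not preserved.

lossless but not dependency-preserving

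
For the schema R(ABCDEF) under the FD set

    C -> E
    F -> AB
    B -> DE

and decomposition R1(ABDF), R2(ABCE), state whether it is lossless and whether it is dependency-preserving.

Lossless test: (AB)⁺ = {ABDE}, which is a superkey of neither fragment — lossy.
Dependency preservation: B → DE is not contained in any single fragment, but the restricted closure of its left-hand side across the fragments still reaches the right-hand side; the remaining FDs each lie inside some fragment. All dependencies are preserved.

lossy but dependency-preserving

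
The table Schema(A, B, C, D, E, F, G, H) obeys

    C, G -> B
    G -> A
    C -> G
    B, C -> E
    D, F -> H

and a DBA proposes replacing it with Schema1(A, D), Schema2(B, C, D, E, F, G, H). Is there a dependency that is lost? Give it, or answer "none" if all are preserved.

G -> A

Check G → A: no single fragment contains all of {A, G}, and the restricted closure of {G} across the fragments never reaches {A}.
C, G → B is preserved.
C → G is preserved.
B, C → E is preserved.
D, F → H is preserved.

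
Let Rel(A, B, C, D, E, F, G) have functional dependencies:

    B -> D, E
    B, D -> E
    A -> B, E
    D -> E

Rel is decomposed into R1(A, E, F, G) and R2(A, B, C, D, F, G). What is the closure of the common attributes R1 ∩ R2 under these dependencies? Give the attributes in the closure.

A, B, D, E, F, G

R1 ∩ R2 = {A, F, G}.
A → B, E applies, adding B, E
B → D, E applies, adding D
Closure: {A, B, D, E, F, G}.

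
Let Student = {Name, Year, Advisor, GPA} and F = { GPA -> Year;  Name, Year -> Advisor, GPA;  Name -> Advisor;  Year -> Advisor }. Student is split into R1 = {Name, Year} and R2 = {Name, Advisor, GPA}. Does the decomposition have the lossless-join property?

No

Common attributes: R1 ∩ R2 = {Name}.
Closure of {Name}: Name → Advisor applies, adding Advisor. So (Name)⁺ = {Name, Advisor}.
The closure contains neither all of R1 = {Name, Year} nor all of R2 = {Name, Advisor, GPA}, so the common attributes are not a superkey of either fragment. The join is lossy.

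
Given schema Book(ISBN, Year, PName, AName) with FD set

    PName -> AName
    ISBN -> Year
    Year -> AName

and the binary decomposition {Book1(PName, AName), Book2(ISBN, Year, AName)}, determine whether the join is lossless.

No

Common attributes: Book1 ∩ Book2 = {AName}.
No dependency enlarges {AName}, so (AName)⁺ = {AName}.
The closure contains neither all of Book1 = {PName, AName} nor all of Book2 = {ISBN, Year, AName}, so the common attributes are not a superkey of either fragment. The join is lossy.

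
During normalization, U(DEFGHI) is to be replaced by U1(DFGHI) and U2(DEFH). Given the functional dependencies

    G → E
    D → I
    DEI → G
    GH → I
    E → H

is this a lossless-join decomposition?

No

Common attributes: U1 ∩ U2 = {DFH}.
Closure of {DFH}: D → I applies, adding I. So (DFH)⁺ = {DFHI}.
The closure contains neither all of U1 = {DFGHI} nor all of U2 = {DEFH}, so the common attributes are not a superkey of either fragment. The join is lossy.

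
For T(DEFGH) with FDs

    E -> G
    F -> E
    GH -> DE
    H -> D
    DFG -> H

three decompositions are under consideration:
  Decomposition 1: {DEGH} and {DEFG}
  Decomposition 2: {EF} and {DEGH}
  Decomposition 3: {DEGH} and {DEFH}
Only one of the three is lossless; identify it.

Decomposition 1: common = {DEG}, closure = {DEG} → lossy.
Decomposition 2: common = {E}, closure = {EG} → lossy.
Decomposition 3: common = {DEH}, closure = {DEGH} → lossless.

Decomposition 3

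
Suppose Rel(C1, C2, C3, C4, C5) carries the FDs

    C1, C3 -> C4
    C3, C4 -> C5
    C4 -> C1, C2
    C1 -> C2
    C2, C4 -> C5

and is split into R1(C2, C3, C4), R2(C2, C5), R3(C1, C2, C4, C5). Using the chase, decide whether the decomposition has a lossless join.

Yes

Chase test. Columns are C1, C2, C3, C4, C5; row i has aⱼ where attribute j ∈ Ri, else bᵢⱼ.
Initial tableau (one row per fragment):
  row 1: b11 a2 a3 a4 b15
  row 2: b21 a2 b23 b24 a5
  row 3: a1 a2 b33 a4 a5
Rows 1 and 3 agree on C4; apply C4→C1, C2 and equate their C1, C2 entries.
Rows 1 and 3 agree on C2, C4; apply C2, C4→C5 and equate their C5 entries.
Row 1 is now all distinguished symbols — the join is lossless.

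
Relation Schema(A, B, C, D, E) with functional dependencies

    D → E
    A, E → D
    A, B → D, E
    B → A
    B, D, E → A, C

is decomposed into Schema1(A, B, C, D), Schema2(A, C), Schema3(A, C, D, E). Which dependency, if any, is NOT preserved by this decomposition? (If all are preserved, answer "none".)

D → E lies within Schema3.
A, E → D lies within Schema3.
A, B → D, E: restricted closure across fragments reaches D, E.
B → A lies within Schema1.
B, D, E → A, C: restricted closure across fragments reaches A, C.
Every dependency is enforceable on the fragments, so the decomposition is dependency-preserving.

none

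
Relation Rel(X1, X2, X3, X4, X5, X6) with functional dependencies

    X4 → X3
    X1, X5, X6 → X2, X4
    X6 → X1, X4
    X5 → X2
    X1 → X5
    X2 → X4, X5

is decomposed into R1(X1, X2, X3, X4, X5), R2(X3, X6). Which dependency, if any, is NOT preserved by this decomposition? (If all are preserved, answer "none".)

X6 → X1, X4

Check X6 → X1, X4: no single fragment contains all of {X1, X4, X6}, and the restricted closure of {X6} across the fragments never reaches {X1, X4}.
X4 → X3 is preserved.
X1, X5, X6 → X2, X4 is preserved.
X5 → X2 is preserved.
X1 → X5 is preserved.
X2 → X4, X5 is preserved.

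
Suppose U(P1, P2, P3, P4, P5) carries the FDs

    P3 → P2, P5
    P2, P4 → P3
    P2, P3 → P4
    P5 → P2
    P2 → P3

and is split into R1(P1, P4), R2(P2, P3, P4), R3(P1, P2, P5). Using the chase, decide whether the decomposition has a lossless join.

Chase test. Columns are P1, P2, P3, P4, P5; row i has aⱼ where attribute j ∈ Ri, else bᵢⱼ.
Initial tableau (one row per fragment):
  row 1: a1 b12 b13 a4 b15
  row 2: b21 a2 a3 a4 b25
  row 3: a1 a2 b33 b34 a5
Rows 2 and 3 agree on P2; apply P2→P3 and equate their P3 entries.
Rows 2 and 3 agree on P3; apply P3→P2, P5 and equate their P2, P5 entries.
Rows 2 and 3 agree on P2, P3; apply P2, P3→P4 and equate their P4 entries.
Row 3 is now all distinguished symbols — the join is lossless.

Yes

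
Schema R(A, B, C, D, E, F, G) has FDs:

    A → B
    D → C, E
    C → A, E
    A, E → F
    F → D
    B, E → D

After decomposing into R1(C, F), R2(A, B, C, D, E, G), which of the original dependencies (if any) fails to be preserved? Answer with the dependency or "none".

none

A → B lies within R2.
D → C, E lies within R2.
C → A, E lies within R2.
A, E → F: restricted closure across fragments reaches F.
F → D: restricted closure across fragments reaches D.
B, E → D lies within R2.
Every dependency is enforceable on the fragments, so the decomposition is dependency-preserving.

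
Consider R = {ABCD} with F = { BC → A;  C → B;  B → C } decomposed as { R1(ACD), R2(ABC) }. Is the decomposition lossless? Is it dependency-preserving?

Lossless test: (AC)⁺ = {ABC}, which contains all of one fragment — lossless.
Dependency preservation: every FD's attributes lie within a single fragment, so each can be enforced locally — preserved.

lossless and dependency-preserving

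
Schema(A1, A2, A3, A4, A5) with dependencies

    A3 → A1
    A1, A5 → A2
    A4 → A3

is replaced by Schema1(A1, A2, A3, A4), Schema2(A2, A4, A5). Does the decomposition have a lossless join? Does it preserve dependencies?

Lossless test: (A2, A4)⁺ = {A1, A2, A3, A4}, which contains all of one fragment — lossless.
Dependency preservation: the restricted closure of {A1, A5} across the fragments never reaches {A2}, so A1, A5 → A2 cannot be enforced without a join — not preserved.

lossless but not dependency-preserving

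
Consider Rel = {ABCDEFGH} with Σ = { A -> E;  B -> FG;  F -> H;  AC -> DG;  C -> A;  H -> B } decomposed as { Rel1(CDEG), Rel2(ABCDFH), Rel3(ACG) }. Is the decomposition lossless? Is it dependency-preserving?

lossless but not dependency-preserving

Lossless test (chase): Rows 2 and 3 agree on A; apply A→E and equate their E entries. Rows 2 and 3 agree on AC; apply AC→DG and equate their DG entries. Rows 1 and 2 agree on C; apply C→A and equate their A entries. Rows 1 and 2 agree on A; apply A→E and equate their E entries. Row 2 is now all distinguished symbols — the join is lossless.
Dependency preservation: the restricted closure of {A} across the fragments never reaches {E}, so A → E cannot be enforced without a join — not preserved.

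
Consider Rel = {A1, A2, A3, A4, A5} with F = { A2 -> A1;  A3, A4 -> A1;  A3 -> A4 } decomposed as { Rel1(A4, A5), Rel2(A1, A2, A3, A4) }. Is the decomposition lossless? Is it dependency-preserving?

lossy but dependency-preserving

Lossless test: (A4)⁺ = {A4}, which is a superkey of neither fragment — lossy.
Dependency preservation: every FD's attributes lie within a single fragment, so each can be enforced locally — preserved.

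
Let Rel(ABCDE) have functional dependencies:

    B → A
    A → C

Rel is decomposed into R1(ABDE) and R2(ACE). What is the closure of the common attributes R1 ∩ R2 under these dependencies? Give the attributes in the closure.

ACE

R1 ∩ R2 = {AE}.
A → C applies, adding C
Closure: {ACE}.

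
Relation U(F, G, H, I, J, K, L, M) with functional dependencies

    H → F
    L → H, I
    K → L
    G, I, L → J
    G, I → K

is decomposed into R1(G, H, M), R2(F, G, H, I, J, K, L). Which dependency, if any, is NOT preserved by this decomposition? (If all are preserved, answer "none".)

H → F lies within R2.
L → H, I lies within R2.
K → L lies within R2.
G, I, L → J lies within R2.
G, I → K lies within R2.
Every dependency is enforceable on the fragments, so the decomposition is dependency-preserving.

none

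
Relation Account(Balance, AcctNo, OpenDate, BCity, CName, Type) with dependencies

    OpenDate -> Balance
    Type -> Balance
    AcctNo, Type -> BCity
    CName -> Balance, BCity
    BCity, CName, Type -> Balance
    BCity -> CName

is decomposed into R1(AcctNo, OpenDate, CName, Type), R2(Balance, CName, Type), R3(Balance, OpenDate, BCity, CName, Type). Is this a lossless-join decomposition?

Yes

Chase test. Columns are Balance, AcctNo, OpenDate, BCity, CName, Type; row i has aⱼ where attribute j ∈ Ri, else bᵢⱼ.
Initial tableau (one row per fragment):
  row 1: b11 a2 a3 b14 a5 a6
  row 2: a1 b22 b23 b24 a5 a6
  row 3: a1 b32 a3 a4 a5 a6
Rows 1 and 3 agree on OpenDate; apply OpenDate→Balance and equate their Balance entries.
Rows 1 and 2 agree on CName; apply CName→Balance, BCity and equate their Balance, BCity entries.
Rows 1 and 3 agree on CName; apply CName→Balance, BCity and equate their Balance, BCity entries.
Row 1 is now all distinguished symbols — the join is lossless.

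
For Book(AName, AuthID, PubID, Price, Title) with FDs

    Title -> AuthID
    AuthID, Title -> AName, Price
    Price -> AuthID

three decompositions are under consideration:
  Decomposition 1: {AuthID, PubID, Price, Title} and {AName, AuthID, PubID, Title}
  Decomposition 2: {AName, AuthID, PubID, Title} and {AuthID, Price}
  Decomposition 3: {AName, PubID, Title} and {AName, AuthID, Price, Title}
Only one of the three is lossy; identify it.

Decomposition 2

Decomposition 1: common = {AuthID, PubID, Title}, closure = {AName, AuthID, PubID, Price, Title} → lossless.
Decomposition 2: common = {AuthID}, closure = {AuthID} → lossy.
Decomposition 3: common = {AName, Title}, closure = {AName, AuthID, Price, Title} → lossless.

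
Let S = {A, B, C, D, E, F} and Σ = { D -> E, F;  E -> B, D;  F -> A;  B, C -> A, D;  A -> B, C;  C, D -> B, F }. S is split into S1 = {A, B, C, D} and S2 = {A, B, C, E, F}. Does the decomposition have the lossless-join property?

Common attributes: S1 ∩ S2 = {A, B, C}.
Closure of {A, B, C}: B, C → A, D applies, adding D; C, D → B, F applies, adding F; D → E, F applies, adding E. So (A, B, C)⁺ = {A, B, C, D, E, F}.
This closure contains every attribute of S1, so S1 ∩ S2 → S1. The join is lossless.

Yes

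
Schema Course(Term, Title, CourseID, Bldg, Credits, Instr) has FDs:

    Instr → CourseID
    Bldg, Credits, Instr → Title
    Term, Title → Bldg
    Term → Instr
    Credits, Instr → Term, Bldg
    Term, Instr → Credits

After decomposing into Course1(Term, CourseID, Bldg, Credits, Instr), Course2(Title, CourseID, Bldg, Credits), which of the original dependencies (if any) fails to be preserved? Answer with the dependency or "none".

Bldg, Credits, Instr → Title

Check Bldg, Credits, Instr → Title: no single fragment contains all of {Title, Bldg, Credits, Instr}, and the restricted closure of {Bldg, Credits, Instr} across the fragments never reaches {Title}.
Instr → CourseID is preserved.
Term, Title → Bldg is preserved.
Term → Instr is preserved.
Credits, Instr → Term, Bldg is preserved.
Term, Instr → Credits is preserved.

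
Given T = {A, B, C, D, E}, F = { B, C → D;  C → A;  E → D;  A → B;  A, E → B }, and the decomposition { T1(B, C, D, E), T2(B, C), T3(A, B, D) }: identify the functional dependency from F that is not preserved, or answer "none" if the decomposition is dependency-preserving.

Check C → A: no single fragment contains all of {A, C}, and the restricted closure of {C} across the fragments never reaches {A}.
B, C → D is preserved.
E → D is preserved.
A → B is preserved.
A, E → B is preserved.

C → A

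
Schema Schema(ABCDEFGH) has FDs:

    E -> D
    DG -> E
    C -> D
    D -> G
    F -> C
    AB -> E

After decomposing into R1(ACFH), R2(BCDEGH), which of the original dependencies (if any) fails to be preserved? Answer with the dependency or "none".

AB -> E

Check AB → E: no single fragment contains all of {ABE}, and the restricted closure of {AB} across the fragments never reaches {E}.
E → D is preserved.
DG → E is preserved.
C → D is preserved.
D → G is preserved.
F → C is preserved.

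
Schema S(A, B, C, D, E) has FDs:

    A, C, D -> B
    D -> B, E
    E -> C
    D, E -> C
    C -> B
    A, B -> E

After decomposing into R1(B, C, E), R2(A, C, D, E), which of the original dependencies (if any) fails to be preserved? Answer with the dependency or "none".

A, B -> E

Check A, B → E: no single fragment contains all of {A, B, E}, and the restricted closure of {A, B} across the fragments never reaches {E}.
A, C, D → B is preserved.
D → B, E is preserved.
E → C is preserved.
D, E → C is preserved.
C → B is preserved.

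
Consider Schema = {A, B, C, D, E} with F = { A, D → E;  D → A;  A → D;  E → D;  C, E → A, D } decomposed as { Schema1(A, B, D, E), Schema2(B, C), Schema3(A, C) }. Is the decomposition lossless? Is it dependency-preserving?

lossy but dependency-preserving

Lossless test (chase): Rows 1 and 3 agree on A; apply A→D and equate their D entries. Rows 1 and 3 agree on A, D; apply A, D→E and equate their E entries. No row becomes fully distinguished — the join is lossy.
Dependency preservation: C, E → A, D is not contained in any single fragment, but the restricted closure of its left-hand side across the fragments still reaches the right-hand side; the remaining FDs each lie inside some fragment. All dependencies are preserved.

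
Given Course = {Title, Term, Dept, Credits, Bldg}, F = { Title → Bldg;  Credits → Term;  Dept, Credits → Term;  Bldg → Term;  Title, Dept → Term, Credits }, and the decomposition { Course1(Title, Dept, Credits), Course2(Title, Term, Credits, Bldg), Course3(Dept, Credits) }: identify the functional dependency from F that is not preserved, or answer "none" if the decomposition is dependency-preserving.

none

Title → Bldg lies within Course2.
Credits → Term lies within Course2.
Dept, Credits → Term: restricted closure across fragments reaches Term.
Bldg → Term lies within Course2.
Title, Dept → Term, Credits: restricted closure across fragments reaches Term, Credits.
Every dependency is enforceable on the fragments, so the decomposition is dependency-preserving.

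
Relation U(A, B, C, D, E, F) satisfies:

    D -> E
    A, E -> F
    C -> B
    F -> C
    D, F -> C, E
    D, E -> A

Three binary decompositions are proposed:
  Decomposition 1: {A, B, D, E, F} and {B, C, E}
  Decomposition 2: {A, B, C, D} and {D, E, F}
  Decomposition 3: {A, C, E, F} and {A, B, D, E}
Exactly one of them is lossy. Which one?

Decomposition 1

Decomposition 1: common = {B, E}, closure = {B, E} → lossy.
Decomposition 2: common = {D}, closure = {A, B, C, D, E, F} → lossless.
Decomposition 3: common = {A, E}, closure = {A, B, C, E, F} → lossless.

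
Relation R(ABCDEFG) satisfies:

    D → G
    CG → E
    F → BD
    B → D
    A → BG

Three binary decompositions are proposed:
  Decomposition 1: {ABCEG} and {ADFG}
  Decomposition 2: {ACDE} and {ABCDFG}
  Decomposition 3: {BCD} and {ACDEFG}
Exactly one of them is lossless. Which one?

Decomposition 2

Decomposition 1: common = {AG}, closure = {ABDG} → lossy.
Decomposition 2: common = {ACD}, closure = {ABCDEG} → lossless.
Decomposition 3: common = {CD}, closure = {CDEG} → lossy.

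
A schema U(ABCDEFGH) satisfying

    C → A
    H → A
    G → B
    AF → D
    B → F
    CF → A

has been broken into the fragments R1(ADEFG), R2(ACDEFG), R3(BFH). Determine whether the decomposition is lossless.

Chase test. Columns are ABCDEFGH; row i has aⱼ where attribute j ∈ Ri, else bᵢⱼ.
Initial tableau (one row per fragment):
  row 1: a1 b12 b13 a4 a5 a6 a7 b18
  row 2: a1 b22 a3 a4 a5 a6 a7 b28
  row 3: b31 a2 b33 b34 b35 a6 b37 a8
Rows 1 and 2 agree on G; apply G→B and equate their B entries.
No row becomes fully distinguished — the join is lossy.

No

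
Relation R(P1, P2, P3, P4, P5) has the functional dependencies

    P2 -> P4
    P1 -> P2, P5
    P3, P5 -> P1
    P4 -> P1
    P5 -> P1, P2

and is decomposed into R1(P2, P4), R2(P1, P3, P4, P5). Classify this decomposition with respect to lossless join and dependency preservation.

Lossless test: (P4)⁺ = {P1, P2, P4, P5}, which contains all of one fragment — lossless.
Dependency preservation: P1 → P2, P5; P5 → P1, P2 are not contained in any single fragment, but the restricted closure of each left-hand side across the fragments still reaches the right-hand side; the remaining FDs each lie inside some fragment. All dependencies are preserved.

lossless and dependency-preserving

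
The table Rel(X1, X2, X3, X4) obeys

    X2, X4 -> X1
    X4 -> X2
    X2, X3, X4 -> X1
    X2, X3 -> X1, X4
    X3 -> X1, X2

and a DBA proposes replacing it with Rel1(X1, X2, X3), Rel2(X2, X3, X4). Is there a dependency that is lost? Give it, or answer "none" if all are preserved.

X2, X4 -> X1

Check X2, X4 → X1: no single fragment contains all of {X1, X2, X4}, and the restricted closure of {X2, X4} across the fragments never reaches {X1}.
X4 → X2 is preserved.
X2, X3, X4 → X1 is preserved.
X2, X3 → X1, X4 is preserved.
X3 → X1, X2 is preserved.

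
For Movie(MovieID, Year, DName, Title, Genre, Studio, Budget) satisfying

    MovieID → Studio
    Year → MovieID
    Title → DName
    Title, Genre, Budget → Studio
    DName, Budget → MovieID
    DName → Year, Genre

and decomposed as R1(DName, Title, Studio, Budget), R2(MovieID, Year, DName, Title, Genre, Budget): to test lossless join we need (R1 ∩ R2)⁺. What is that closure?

MovieID, Year, DName, Title, Genre, Studio, Budget

R1 ∩ R2 = {DName, Title, Budget}.
DName, Budget → MovieID applies, adding MovieID
DName → Year, Genre applies, adding Year, Genre
MovieID → Studio applies, adding Studio
Closure: {MovieID, Year, DName, Title, Genre, Studio, Budget}.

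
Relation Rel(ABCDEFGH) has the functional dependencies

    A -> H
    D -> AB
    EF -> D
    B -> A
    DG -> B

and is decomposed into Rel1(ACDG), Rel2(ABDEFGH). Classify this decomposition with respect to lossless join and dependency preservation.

lossy but dependency-preserving

Lossless test: (ADG)⁺ = {ABDGH}, which is a superkey of neither fragment — lossy.
Dependency preservation: every FD's attributes lie within a single fragment, so each can be enforced locally — preserved.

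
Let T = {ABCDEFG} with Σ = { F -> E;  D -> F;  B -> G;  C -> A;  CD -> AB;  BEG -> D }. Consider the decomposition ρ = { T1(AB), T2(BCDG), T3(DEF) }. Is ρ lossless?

No

Chase test. Columns are ABCDEFG; row i has aⱼ where attribute j ∈ Ti, else bᵢⱼ.
Initial tableau (one row per fragment):
  row 1: a1 a2 b13 b14 b15 b16 b17
  row 2: b21 a2 a3 a4 b25 b26 a7
  row 3: b31 b32 b33 a4 a5 a6 b37
Rows 2 and 3 agree on D; apply D→F and equate their F entries.
Rows 1 and 2 agree on B; apply B→G and equate their G entries.
Rows 2 and 3 agree on F; apply F→E and equate their E entries.
No row becomes fully distinguished — the join is lossy.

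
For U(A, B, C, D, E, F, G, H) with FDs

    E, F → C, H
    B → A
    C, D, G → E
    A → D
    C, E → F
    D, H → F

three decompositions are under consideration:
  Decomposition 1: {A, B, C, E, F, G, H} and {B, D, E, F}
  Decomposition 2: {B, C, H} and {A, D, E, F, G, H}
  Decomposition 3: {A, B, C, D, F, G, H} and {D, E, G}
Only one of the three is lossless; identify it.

Decomposition 1

Decomposition 1: common = {B, E, F}, closure = {A, B, C, D, E, F, H} → lossless.
Decomposition 2: common = {H}, closure = {H} → lossy.
Decomposition 3: common = {D, G}, closure = {D, G} → lossy.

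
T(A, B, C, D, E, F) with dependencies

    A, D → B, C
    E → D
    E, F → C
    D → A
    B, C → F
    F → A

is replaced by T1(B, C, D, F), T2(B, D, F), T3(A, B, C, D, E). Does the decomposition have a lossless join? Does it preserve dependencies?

lossless but not dependency-preserving

Lossless test (chase): Rows 1 and 2 agree on D; apply D→A and equate their A entries. Rows 1 and 3 agree on D; apply D→A and equate their A entries. Rows 1 and 3 agree on B, C; apply B, C→F and equate their F entries. Rows 1 and 2 agree on A, D; apply A, D→B, C and equate their B, C entries. Row 3 is now all distinguished symbols — the join is lossless.
Dependency preservation: the restricted closure of {F} across the fragments never reaches {A}, so F → A cannot be enforced without a join — not preserved.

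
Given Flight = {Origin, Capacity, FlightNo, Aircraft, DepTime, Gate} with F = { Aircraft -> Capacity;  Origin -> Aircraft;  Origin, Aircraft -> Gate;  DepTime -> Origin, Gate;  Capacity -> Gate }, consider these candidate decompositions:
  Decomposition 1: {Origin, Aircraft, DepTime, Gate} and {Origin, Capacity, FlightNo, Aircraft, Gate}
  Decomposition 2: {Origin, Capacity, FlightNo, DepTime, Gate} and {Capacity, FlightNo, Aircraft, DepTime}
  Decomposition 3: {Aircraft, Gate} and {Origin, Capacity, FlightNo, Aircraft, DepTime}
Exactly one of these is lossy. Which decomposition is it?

Decomposition 1: common = {Origin, Aircraft, Gate}, closure = {Origin, Capacity, Aircraft, Gate} → lossy.
Decomposition 2: common = {Capacity, FlightNo, DepTime}, closure = {Origin, Capacity, FlightNo, Aircraft, DepTime, Gate} → lossless.
Decomposition 3: common = {Aircraft}, closure = {Capacity, Aircraft, Gate} → lossless.

Decomposition 1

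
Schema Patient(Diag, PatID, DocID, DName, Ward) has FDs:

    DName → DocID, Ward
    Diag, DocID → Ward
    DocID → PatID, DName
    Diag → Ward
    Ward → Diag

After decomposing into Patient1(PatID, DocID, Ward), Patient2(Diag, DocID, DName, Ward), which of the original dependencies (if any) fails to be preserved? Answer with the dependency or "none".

none

DName → DocID, Ward lies within Patient2.
Diag, DocID → Ward lies within Patient2.
DocID → PatID, DName: restricted closure across fragments reaches PatID, DName.
Diag → Ward lies within Patient2.
Ward → Diag lies within Patient2.
Every dependency is enforceable on the fragments, so the decomposition is dependency-preserving.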